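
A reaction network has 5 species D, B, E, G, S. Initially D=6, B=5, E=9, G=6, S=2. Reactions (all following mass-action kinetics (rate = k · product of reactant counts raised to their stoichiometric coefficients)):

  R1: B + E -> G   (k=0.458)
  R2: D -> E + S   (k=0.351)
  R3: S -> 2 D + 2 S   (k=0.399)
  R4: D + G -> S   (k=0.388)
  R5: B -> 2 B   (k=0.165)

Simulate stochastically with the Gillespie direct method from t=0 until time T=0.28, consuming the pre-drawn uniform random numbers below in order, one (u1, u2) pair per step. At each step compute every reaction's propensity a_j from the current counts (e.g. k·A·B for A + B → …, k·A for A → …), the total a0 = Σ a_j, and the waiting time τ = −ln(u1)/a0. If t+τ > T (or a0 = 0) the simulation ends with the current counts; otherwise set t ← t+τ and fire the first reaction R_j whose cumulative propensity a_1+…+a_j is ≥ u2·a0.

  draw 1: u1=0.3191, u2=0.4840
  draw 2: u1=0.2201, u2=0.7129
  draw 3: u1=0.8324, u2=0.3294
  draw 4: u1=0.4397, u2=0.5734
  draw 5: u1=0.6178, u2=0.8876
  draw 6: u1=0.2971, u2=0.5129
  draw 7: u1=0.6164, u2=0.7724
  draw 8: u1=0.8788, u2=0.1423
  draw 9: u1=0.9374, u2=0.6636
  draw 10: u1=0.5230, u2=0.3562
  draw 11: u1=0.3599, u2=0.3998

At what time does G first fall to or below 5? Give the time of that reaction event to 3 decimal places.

t=0.000: D=6 B=5 E=9 G=6 S=2
Draw 1: a1=20.610, a2=2.106, a3=0.798, a4=13.968, a5=0.825, a0=38.307; τ=−ln(0.3191)/38.307=0.030 → t=0.030; u2·a0=0.4840·38.307=18.541 ≤ a1=20.610 → R1 fires; D=6 B=4 E=8 G=7 S=2
Draw 2: a1=14.656, a2=2.106, a3=0.798, a4=16.296, a5=0.660, a0=34.516; τ=−ln(0.2201)/34.516=0.044 → t=0.074; u2·a0=0.7129·34.516=24.606; a1+…+a3=17.560 < 24.606 ≤ a1+…+a4=33.856 → R4 fires; D=5 B=4 E=8 G=6 S=3
Draw 3: a1=14.656, a2=1.755, a3=1.197, a4=11.640, a5=0.660, a0=29.908; τ=−ln(0.8324)/29.908=0.006 → t=0.080; u2·a0=0.3294·29.908=9.852 ≤ a1=14.656 → R1 fires; D=5 B=3 E=7 G=7 S=3
Draw 4: a1=9.618, a2=1.755, a3=1.197, a4=13.580, a5=0.495, a0=26.645; τ=−ln(0.4397)/26.645=0.031 → t=0.111; u2·a0=0.5734·26.645=15.278; a1+…+a3=12.570 < 15.278 ≤ a1+…+a4=26.150 → R4 fires; D=4 B=3 E=7 G=6 S=4
Draw 5: a1=9.618, a2=1.404, a3=1.596, a4=9.312, a5=0.495, a0=22.425; τ=−ln(0.6178)/22.425=0.021 → t=0.132; u2·a0=0.8876·22.425=19.904; a1+…+a3=12.618 < 19.904 ≤ a1+…+a4=21.930 → R4 fires; D=3 B=3 E=7 G=5 S=5
Draw 6: a1=9.618, a2=1.053, a3=1.995, a4=5.820, a5=0.495, a0=18.981; τ=−ln(0.2971)/18.981=0.064 → t=0.196; u2·a0=0.5129·18.981=9.735; a1=9.618 < 9.735 ≤ a1+a2=10.671 → R2 fires; D=2 B=3 E=8 G=5 S=6
Draw 7: a1=10.992, a2=0.702, a3=2.394, a4=3.880, a5=0.495, a0=18.463; τ=−ln(0.6164)/18.463=0.026 → t=0.222; u2·a0=0.7724·18.463=14.261; a1+…+a3=14.088 < 14.261 ≤ a1+…+a4=17.968 → R4 fires; D=1 B=3 E=8 G=4 S=7
Draw 8: a1=10.992, a2=0.351, a3=2.793, a4=1.552, a5=0.495, a0=16.183; τ=−ln(0.8788)/16.183=0.008 → t=0.230; u2·a0=0.1423·16.183=2.303 ≤ a1=10.992 → R1 fires; D=1 B=2 E=7 G=5 S=7
Draw 9: a1=6.412, a2=0.351, a3=2.793, a4=1.940, a5=0.330, a0=11.826; τ=−ln(0.9374)/11.826=0.005 → t=0.236; u2·a0=0.6636·11.826=7.848; a1+a2=6.763 < 7.848 ≤ a1+…+a3=9.556 → R3 fires; D=3 B=2 E=7 G=5 S=8
Draw 10: a1=6.412, a2=1.053, a3=3.192, a4=5.820, a5=0.330, a0=16.807; τ=−ln(0.5230)/16.807=0.039 → t=0.274; u2·a0=0.3562·16.807=5.987 ≤ a1=6.412 → R1 fires; D=3 B=1 E=6 G=6 S=8
Draw 11: a1=2.748, a2=1.053, a3=3.192, a4=6.984, a5=0.165, a0=14.142; τ=−ln(0.3599)/14.142=0.072 → t=0.347 > T=0.28: stop.
G first becomes ≤ 5 when it reaches 5 at the event at t=0.132.

Threshold first reached at t = 0.132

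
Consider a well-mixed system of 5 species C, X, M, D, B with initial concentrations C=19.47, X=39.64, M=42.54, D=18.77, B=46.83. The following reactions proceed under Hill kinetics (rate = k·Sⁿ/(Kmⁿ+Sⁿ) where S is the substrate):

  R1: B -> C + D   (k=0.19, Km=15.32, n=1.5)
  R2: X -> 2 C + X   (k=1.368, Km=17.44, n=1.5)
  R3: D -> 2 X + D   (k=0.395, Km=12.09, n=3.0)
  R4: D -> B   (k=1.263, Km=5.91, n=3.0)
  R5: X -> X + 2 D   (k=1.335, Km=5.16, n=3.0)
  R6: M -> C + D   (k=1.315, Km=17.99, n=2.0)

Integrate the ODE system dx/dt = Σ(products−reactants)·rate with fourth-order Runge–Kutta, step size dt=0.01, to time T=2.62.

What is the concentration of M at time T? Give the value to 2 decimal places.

RK4 with dt=0.01: 262 steps to T=2.62. Trajectory (selected grid times):
t=0.00: C=19.47 X=39.64 M=42.54 D=18.77 B=46.83
t=0.29: C=20.45 X=39.82 M=42.22 D=19.56 B=47.14
t=0.58: C=21.44 X=40.01 M=41.89 D=20.34 B=47.45
t=0.87: C=22.42 X=40.20 M=41.57 D=21.12 B=47.76
t=1.16: C=23.41 X=40.40 M=41.25 D=21.91 B=48.07
t=1.46: C=24.43 X=40.60 M=40.92 D=22.71 B=48.40
t=1.75: C=25.41 X=40.80 M=40.60 D=23.49 B=48.71
t=2.04: C=26.40 X=41.00 M=40.28 D=24.27 B=49.02
t=2.33: C=27.39 X=41.21 M=39.97 D=25.04 B=49.34
t=2.62: C=28.37 X=41.42 M=39.65 D=25.82 B=49.65
Read off M at T=2.62: 39.65

M at T = 39.65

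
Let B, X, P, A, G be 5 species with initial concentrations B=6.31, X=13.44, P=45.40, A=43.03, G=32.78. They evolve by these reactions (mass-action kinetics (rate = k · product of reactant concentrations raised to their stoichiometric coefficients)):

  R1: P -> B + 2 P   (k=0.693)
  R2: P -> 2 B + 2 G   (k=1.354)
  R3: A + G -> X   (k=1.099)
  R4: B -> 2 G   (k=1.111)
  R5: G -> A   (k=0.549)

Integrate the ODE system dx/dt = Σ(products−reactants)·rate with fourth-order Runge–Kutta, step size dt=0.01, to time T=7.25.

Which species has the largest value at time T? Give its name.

RK4 with dt=0.01: 725 steps to T=7.25. Trajectory (selected grid times):
t=0.00: B=6.31 X=13.44 P=45.40 A=43.03 G=32.78
t=0.81: B=63.92 X=78.55 P=26.58 A=0.50 G=100.66
t=1.61: B=62.07 X=135.54 P=15.66 A=0.50 G=147.42
t=2.42: B=46.41 X=201.06 P=9.17 A=0.50 G=141.14
t=3.22: B=31.43 X=257.22 P=5.40 A=0.50 G=112.96
t=4.03: B=20.08 X=300.37 P=3.16 A=0.50 G=81.58
t=4.83: B=12.52 X=330.26 P=1.86 A=0.50 G=55.62
t=5.64: B=7.61 X=350.43 P=1.09 A=0.50 G=36.22
t=6.44: B=4.60 X=363.25 P=0.64 A=0.50 G=23.04
t=7.25: B=2.74 X=371.41 P=0.38 A=0.50 G=14.28
At T=7.25: B=2.74 X=371.41 P=0.38 A=0.50 G=14.28; the largest is X.

Dominant species at T: X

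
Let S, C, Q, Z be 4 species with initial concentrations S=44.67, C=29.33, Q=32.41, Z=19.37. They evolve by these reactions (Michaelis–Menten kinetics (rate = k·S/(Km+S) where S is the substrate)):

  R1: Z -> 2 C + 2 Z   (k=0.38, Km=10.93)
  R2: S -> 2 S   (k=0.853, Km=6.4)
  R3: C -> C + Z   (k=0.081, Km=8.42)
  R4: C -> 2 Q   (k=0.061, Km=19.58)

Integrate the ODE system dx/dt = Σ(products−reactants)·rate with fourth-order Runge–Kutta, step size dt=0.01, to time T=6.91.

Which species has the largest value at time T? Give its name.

RK4 with dt=0.01: 691 steps to T=6.91. Trajectory (selected grid times):
t=0.00: S=44.67 C=29.33 Q=32.41 Z=19.37
t=0.77: S=45.24 C=29.68 Q=32.47 Z=19.61
t=1.54: S=45.82 C=30.02 Q=32.52 Z=19.84
t=2.30: S=46.39 C=30.37 Q=32.58 Z=20.08
t=3.07: S=46.97 C=30.72 Q=32.64 Z=20.32
t=3.84: S=47.55 C=31.07 Q=32.69 Z=20.56
t=4.61: S=48.13 C=31.43 Q=32.75 Z=20.80
t=5.37: S=48.70 C=31.78 Q=32.81 Z=21.03
t=6.14: S=49.28 C=32.13 Q=32.87 Z=21.28
t=6.91: S=49.86 C=32.49 Q=32.93 Z=21.52
At T=6.91: S=49.86 C=32.49 Q=32.93 Z=21.52; the largest is S.

Dominant species at T: S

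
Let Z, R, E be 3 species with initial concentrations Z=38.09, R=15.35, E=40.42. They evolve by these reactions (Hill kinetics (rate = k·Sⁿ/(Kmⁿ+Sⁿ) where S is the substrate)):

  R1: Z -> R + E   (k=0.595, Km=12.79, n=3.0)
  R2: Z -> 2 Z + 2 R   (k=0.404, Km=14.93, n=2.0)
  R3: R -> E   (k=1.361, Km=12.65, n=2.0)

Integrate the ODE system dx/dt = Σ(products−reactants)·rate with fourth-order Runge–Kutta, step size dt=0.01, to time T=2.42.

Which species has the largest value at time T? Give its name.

RK4 with dt=0.01: 242 steps to T=2.42. Trajectory (selected grid times):
t=0.00: Z=38.09 R=15.35 E=40.42
t=0.27: Z=38.03 R=15.47 E=40.79
t=0.54: Z=37.97 R=15.60 E=41.17
t=0.81: Z=37.91 R=15.72 E=41.55
t=1.08: Z=37.85 R=15.84 E=41.93
t=1.34: Z=37.79 R=15.95 E=42.29
t=1.61: Z=37.73 R=16.07 E=42.67
t=1.88: Z=37.67 R=16.18 E=43.05
t=2.15: Z=37.61 R=16.30 E=43.44
t=2.42: Z=37.55 R=16.41 E=43.82
At T=2.42: Z=37.55 R=16.41 E=43.82; the largest is E.

Dominant species at T: E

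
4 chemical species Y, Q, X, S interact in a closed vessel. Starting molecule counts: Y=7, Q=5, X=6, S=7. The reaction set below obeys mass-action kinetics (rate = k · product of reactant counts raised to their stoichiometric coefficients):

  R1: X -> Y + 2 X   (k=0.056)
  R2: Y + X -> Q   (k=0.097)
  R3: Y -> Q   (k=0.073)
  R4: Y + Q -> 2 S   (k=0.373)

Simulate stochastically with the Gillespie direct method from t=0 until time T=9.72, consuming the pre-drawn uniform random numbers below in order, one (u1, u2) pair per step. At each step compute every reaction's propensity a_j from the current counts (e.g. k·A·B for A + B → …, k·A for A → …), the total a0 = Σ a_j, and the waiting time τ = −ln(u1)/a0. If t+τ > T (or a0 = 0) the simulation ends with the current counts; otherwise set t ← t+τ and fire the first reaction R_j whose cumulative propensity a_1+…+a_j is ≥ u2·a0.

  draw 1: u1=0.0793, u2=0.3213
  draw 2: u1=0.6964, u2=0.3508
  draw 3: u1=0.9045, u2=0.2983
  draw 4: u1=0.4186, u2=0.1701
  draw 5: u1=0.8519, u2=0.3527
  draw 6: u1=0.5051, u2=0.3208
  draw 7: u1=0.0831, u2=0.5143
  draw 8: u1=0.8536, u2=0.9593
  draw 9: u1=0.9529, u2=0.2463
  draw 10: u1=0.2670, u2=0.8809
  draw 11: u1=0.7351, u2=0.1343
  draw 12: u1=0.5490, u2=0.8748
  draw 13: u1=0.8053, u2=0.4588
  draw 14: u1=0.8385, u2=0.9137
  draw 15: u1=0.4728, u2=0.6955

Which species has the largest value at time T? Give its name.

Dominant species at T: S

t=0.000: Y=7 Q=5 X=6 S=7
Draw 1: a1=0.336, a2=4.074, a3=0.511, a4=13.055, a0=17.976; τ=−ln(0.0793)/17.976=0.141 → t=0.141; u2·a0=0.3213·17.976=5.776; a1+…+a3=4.921 < 5.776 ≤ a1+…+a4=17.976 → R4 fires; Y=6 Q=4 X=6 S=9
Draw 2: a1=0.336, a2=3.492, a3=0.438, a4=8.952, a0=13.218; τ=−ln(0.6964)/13.218=0.027 → t=0.168; u2·a0=0.3508·13.218=4.637; a1+…+a3=4.266 < 4.637 ≤ a1+…+a4=13.218 → R4 fires; Y=5 Q=3 X=6 S=11
Draw 3: a1=0.336, a2=2.910, a3=0.365, a4=5.595, a0=9.206; τ=−ln(0.9045)/9.206=0.011 → t=0.179; u2·a0=0.2983·9.206=2.746; a1=0.336 < 2.746 ≤ a1+a2=3.246 → R2 fires; Y=4 Q=4 X=5 S=11
Draw 4: a1=0.280, a2=1.940, a3=0.292, a4=5.968, a0=8.480; τ=−ln(0.4186)/8.480=0.103 → t=0.282; u2·a0=0.1701·8.480=1.442; a1=0.280 < 1.442 ≤ a1+a2=2.220 → R2 fires; Y=3 Q=5 X=4 S=11
Draw 5: a1=0.224, a2=1.164, a3=0.219, a4=5.595, a0=7.202; τ=−ln(0.8519)/7.202=0.022 → t=0.304; u2·a0=0.3527·7.202=2.540; a1+…+a3=1.607 < 2.540 ≤ a1+…+a4=7.202 → R4 fires; Y=2 Q=4 X=4 S=13
Draw 6: a1=0.224, a2=0.776, a3=0.146, a4=2.984, a0=4.130; τ=−ln(0.5051)/4.130=0.165 → t=0.470; u2·a0=0.3208·4.130=1.325; a1+…+a3=1.146 < 1.325 ≤ a1+…+a4=4.130 → R4 fires; Y=1 Q=3 X=4 S=15
Draw 7: a1=0.224, a2=0.388, a3=0.073, a4=1.119, a0=1.804; τ=−ln(0.0831)/1.804=1.379 → t=1.849; u2·a0=0.5143·1.804=0.928; a1+…+a3=0.685 < 0.928 ≤ a1+…+a4=1.804 → R4 fires; Y=0 Q=2 X=4 S=17
Draw 8: a1=0.224, a2=0.000, a3=0.000, a4=0.000, a0=0.224; τ=−ln(0.8536)/0.224=0.707 → t=2.555; u2·a0=0.9593·0.224=0.215 ≤ a1=0.224 → R1 fires; Y=1 Q=2 X=5 S=17
Draw 9: a1=0.280, a2=0.485, a3=0.073, a4=0.746, a0=1.584; τ=−ln(0.9529)/1.584=0.030 → t=2.586; u2·a0=0.2463·1.584=0.390; a1=0.280 < 0.390 ≤ a1+a2=0.765 → R2 fires; Y=0 Q=3 X=4 S=17
Draw 10: a1=0.224, a2=0.000, a3=0.000, a4=0.000, a0=0.224; τ=−ln(0.2670)/0.224=5.895 → t=8.481; u2·a0=0.8809·0.224=0.197 ≤ a1=0.224 → R1 fires; Y=1 Q=3 X=5 S=17
Draw 11: a1=0.280, a2=0.485, a3=0.073, a4=1.119, a0=1.957; τ=−ln(0.7351)/1.957=0.157 → t=8.638; u2·a0=0.1343·1.957=0.263 ≤ a1=0.280 → R1 fires; Y=2 Q=3 X=6 S=17
Draw 12: a1=0.336, a2=1.164, a3=0.146, a4=2.238, a0=3.884; τ=−ln(0.5490)/3.884=0.154 → t=8.792; u2·a0=0.8748·3.884=3.398; a1+…+a3=1.646 < 3.398 ≤ a1+…+a4=3.884 → R4 fires; Y=1 Q=2 X=6 S=19
Draw 13: a1=0.336, a2=0.582, a3=0.073, a4=0.746, a0=1.737; τ=−ln(0.8053)/1.737=0.125 → t=8.917; u2·a0=0.4588·1.737=0.797; a1=0.336 < 0.797 ≤ a1+a2=0.918 → R2 fires; Y=0 Q=3 X=5 S=19
Draw 14: a1=0.280, a2=0.000, a3=0.000, a4=0.000, a0=0.280; τ=−ln(0.8385)/0.280=0.629 → t=9.546; u2·a0=0.9137·0.280=0.256 ≤ a1=0.280 → R1 fires; Y=1 Q=3 X=6 S=19
Draw 15: a1=0.336, a2=0.582, a3=0.073, a4=1.119, a0=2.110; τ=−ln(0.4728)/2.110=0.355 → t=9.901 > T=9.72: stop.
At T=9.72: Y=1 Q=3 X=6 S=19; the largest is S.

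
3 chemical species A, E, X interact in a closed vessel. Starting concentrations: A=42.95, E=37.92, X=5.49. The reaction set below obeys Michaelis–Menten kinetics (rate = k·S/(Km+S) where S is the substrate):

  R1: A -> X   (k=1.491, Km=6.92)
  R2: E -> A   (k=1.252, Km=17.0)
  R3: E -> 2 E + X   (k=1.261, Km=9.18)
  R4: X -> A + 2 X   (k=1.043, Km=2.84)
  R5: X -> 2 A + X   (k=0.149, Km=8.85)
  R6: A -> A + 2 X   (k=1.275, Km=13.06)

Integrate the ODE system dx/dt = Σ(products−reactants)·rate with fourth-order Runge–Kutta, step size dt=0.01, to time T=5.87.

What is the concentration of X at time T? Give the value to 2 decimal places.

X at T = 35.86

RK4 with dt=0.01: 587 steps to T=5.87. Trajectory (selected grid times):
t=0.00: A=42.95 E=37.92 X=5.49
t=0.65: A=43.25 E=38.02 X=8.74
t=1.30: A=43.61 E=38.12 X=12.04
t=1.96: A=44.02 E=38.21 X=15.43
t=2.61: A=44.45 E=38.31 X=18.79
t=3.26: A=44.91 E=38.41 X=22.17
t=3.91: A=45.38 E=38.51 X=25.56
t=4.57: A=45.87 E=38.61 X=29.02
t=5.22: A=46.36 E=38.70 X=32.44
t=5.87: A=46.87 E=38.80 X=35.86
Read off X at T=5.87: 35.86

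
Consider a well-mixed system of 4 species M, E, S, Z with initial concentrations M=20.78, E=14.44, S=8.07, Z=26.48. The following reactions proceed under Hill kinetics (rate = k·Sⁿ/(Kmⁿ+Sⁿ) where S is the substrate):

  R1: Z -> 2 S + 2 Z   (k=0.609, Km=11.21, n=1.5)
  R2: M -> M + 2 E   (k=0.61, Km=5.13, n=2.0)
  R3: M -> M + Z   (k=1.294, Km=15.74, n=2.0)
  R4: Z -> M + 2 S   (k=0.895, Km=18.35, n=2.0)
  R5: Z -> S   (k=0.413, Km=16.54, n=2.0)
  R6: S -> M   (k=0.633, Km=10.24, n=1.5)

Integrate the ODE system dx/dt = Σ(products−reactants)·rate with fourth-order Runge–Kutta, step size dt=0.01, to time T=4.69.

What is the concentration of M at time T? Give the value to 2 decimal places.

M at T = 25.41

RK4 with dt=0.01: 469 steps to T=4.69. Trajectory (selected grid times):
t=0.00: M=20.78 E=14.44 S=8.07 Z=26.48
t=0.52: M=21.24 E=15.04 S=9.21 Z=26.69
t=1.04: M=21.71 E=15.64 S=10.34 Z=26.90
t=1.56: M=22.21 E=16.24 S=11.46 Z=27.12
t=2.08: M=22.71 E=16.84 S=12.57 Z=27.35
t=2.61: M=23.24 E=17.46 S=13.70 Z=27.58
t=3.13: M=23.76 E=18.06 S=14.81 Z=27.82
t=3.65: M=24.30 E=18.67 S=15.91 Z=28.06
t=4.17: M=24.85 E=19.28 S=17.01 Z=28.30
t=4.69: M=25.41 E=19.89 S=18.10 Z=28.55
Read off M at T=4.69: 25.41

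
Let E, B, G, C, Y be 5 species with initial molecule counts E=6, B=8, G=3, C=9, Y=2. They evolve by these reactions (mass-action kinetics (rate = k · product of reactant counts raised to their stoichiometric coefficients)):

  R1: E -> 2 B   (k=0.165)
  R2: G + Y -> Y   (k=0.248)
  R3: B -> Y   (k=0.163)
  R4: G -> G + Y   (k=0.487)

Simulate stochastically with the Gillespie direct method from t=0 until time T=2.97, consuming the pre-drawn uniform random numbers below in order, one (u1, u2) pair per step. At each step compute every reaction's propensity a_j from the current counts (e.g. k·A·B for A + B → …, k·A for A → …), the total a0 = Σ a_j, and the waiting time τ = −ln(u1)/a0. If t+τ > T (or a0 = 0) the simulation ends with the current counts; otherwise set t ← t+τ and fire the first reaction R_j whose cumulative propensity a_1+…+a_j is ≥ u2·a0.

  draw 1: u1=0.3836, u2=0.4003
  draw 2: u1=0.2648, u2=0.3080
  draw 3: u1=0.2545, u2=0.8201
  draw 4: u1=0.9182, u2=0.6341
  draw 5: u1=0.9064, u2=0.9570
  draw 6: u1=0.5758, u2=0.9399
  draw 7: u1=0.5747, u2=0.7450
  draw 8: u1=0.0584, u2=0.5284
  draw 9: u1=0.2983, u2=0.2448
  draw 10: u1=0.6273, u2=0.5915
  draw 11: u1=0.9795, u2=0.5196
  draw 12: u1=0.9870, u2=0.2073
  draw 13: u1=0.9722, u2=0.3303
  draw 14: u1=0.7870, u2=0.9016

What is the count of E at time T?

E at T = 3

t=0.000: E=6 B=8 G=3 C=9 Y=2
Draw 1: a1=0.990, a2=1.488, a3=1.304, a4=1.461, a0=5.243; τ=−ln(0.3836)/5.243=0.183 → t=0.183; u2·a0=0.4003·5.243=2.099; a1=0.990 < 2.099 ≤ a1+a2=2.478 → R2 fires; E=6 B=8 G=2 C=9 Y=2
Draw 2: a1=0.990, a2=0.992, a3=1.304, a4=0.974, a0=4.260; τ=−ln(0.2648)/4.260=0.312 → t=0.495; u2·a0=0.3080·4.260=1.312; a1=0.990 < 1.312 ≤ a1+a2=1.982 → R2 fires; E=6 B=8 G=1 C=9 Y=2
Draw 3: a1=0.990, a2=0.496, a3=1.304, a4=0.487, a0=3.277; τ=−ln(0.2545)/3.277=0.418 → t=0.912; u2·a0=0.8201·3.277=2.687; a1+a2=1.486 < 2.687 ≤ a1+…+a3=2.790 → R3 fires; E=6 B=7 G=1 C=9 Y=3
Draw 4: a1=0.990, a2=0.744, a3=1.141, a4=0.487, a0=3.362; τ=−ln(0.9182)/3.362=0.025 → t=0.938; u2·a0=0.6341·3.362=2.132; a1+a2=1.734 < 2.132 ≤ a1+…+a3=2.875 → R3 fires; E=6 B=6 G=1 C=9 Y=4
Draw 5: a1=0.990, a2=0.992, a3=0.978, a4=0.487, a0=3.447; τ=−ln(0.9064)/3.447=0.029 → t=0.966; u2·a0=0.9570·3.447=3.299; a1+…+a3=2.960 < 3.299 ≤ a1+…+a4=3.447 → R4 fires; E=6 B=6 G=1 C=9 Y=5
Draw 6: a1=0.990, a2=1.240, a3=0.978, a4=0.487, a0=3.695; τ=−ln(0.5758)/3.695=0.149 → t=1.116; u2·a0=0.9399·3.695=3.473; a1+…+a3=3.208 < 3.473 ≤ a1+…+a4=3.695 → R4 fires; E=6 B=6 G=1 C=9 Y=6
Draw 7: a1=0.990, a2=1.488, a3=0.978, a4=0.487, a0=3.943; τ=−ln(0.5747)/3.943=0.140 → t=1.256; u2·a0=0.7450·3.943=2.938; a1+a2=2.478 < 2.938 ≤ a1+…+a3=3.456 → R3 fires; E=6 B=5 G=1 C=9 Y=7
Draw 8: a1=0.990, a2=1.736, a3=0.815, a4=0.487, a0=4.028; τ=−ln(0.0584)/4.028=0.705 → t=1.961; u2·a0=0.5284·4.028=2.128; a1=0.990 < 2.128 ≤ a1+a2=2.726 → R2 fires; E=6 B=5 G=0 C=9 Y=7
Draw 9: a1=0.990, a2=0.000, a3=0.815, a4=0.000, a0=1.805; τ=−ln(0.2983)/1.805=0.670 → t=2.631; u2·a0=0.2448·1.805=0.442 ≤ a1=0.990 → R1 fires; E=5 B=7 G=0 C=9 Y=7
Draw 10: a1=0.825, a2=0.000, a3=1.141, a4=0.000, a0=1.966; τ=−ln(0.6273)/1.966=0.237 → t=2.869; u2·a0=0.5915·1.966=1.163; a1+a2=0.825 < 1.163 ≤ a1+…+a3=1.966 → R3 fires; E=5 B=6 G=0 C=9 Y=8
Draw 11: a1=0.825, a2=0.000, a3=0.978, a4=0.000, a0=1.803; τ=−ln(0.9795)/1.803=0.011 → t=2.880; u2·a0=0.5196·1.803=0.937; a1+a2=0.825 < 0.937 ≤ a1+…+a3=1.803 → R3 fires; E=5 B=5 G=0 C=9 Y=9
Draw 12: a1=0.825, a2=0.000, a3=0.815, a4=0.000, a0=1.640; τ=−ln(0.9870)/1.640=0.008 → t=2.888; u2·a0=0.2073·1.640=0.340 ≤ a1=0.825 → R1 fires; E=4 B=7 G=0 C=9 Y=9
Draw 13: a1=0.660, a2=0.000, a3=1.141, a4=0.000, a0=1.801; τ=−ln(0.9722)/1.801=0.016 → t=2.904; u2·a0=0.3303·1.801=0.595 ≤ a1=0.660 → R1 fires; E=3 B=9 G=0 C=9 Y=9
Draw 14: a1=0.495, a2=0.000, a3=1.467, a4=0.000, a0=1.962; τ=−ln(0.7870)/1.962=0.122 → t=3.026 > T=2.97: stop.
Read off E at T=2.97: 3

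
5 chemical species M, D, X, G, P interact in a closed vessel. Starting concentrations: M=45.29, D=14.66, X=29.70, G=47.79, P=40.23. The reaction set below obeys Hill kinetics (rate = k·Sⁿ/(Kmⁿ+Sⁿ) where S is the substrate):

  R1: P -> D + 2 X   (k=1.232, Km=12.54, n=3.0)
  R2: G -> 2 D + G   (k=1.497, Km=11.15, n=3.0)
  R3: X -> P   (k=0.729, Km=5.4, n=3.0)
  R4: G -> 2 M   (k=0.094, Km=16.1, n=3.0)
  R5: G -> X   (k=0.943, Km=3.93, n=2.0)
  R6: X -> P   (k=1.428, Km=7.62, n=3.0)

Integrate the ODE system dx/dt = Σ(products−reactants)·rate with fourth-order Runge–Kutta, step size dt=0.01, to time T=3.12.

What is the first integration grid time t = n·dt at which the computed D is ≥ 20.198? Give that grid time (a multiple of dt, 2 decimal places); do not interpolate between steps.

Threshold first reached at t = 1.34

RK4 with dt=0.01: 312 steps to T=3.12. Trajectory (selected grid times):
t=0.00: M=45.29 D=14.66 X=29.70 G=47.79 P=40.23
t=0.35: M=45.35 D=16.11 X=30.12 G=47.43 P=40.56
t=0.69: M=45.41 D=17.53 X=30.53 G=47.08 P=40.87
t=1.04: M=45.48 D=18.98 X=30.95 G=46.72 P=41.20
t=1.33: M=45.53 D=20.18 X=31.30 G=46.42 P=41.47
t=1.34: M=45.53 D=20.22 X=31.31 G=46.41 P=41.48
t=1.39: M=45.54 D=20.43 X=31.37 G=46.36 P=41.53
t=1.73: M=45.60 D=21.84 X=31.78 G=46.01 P=41.85
t=2.08: M=45.67 D=23.30 X=32.20 G=45.65 P=42.17
t=2.43: M=45.73 D=24.75 X=32.62 G=45.30 P=42.50
t=2.77: M=45.79 D=26.16 X=33.03 G=44.95 P=42.82
t=3.12: M=45.85 D=27.61 X=33.45 G=44.59 P=43.14
D(1.33)=20.182 < 20.198 but D(1.34)=20.224 ≥ 20.198, so the first grid time is t=1.34.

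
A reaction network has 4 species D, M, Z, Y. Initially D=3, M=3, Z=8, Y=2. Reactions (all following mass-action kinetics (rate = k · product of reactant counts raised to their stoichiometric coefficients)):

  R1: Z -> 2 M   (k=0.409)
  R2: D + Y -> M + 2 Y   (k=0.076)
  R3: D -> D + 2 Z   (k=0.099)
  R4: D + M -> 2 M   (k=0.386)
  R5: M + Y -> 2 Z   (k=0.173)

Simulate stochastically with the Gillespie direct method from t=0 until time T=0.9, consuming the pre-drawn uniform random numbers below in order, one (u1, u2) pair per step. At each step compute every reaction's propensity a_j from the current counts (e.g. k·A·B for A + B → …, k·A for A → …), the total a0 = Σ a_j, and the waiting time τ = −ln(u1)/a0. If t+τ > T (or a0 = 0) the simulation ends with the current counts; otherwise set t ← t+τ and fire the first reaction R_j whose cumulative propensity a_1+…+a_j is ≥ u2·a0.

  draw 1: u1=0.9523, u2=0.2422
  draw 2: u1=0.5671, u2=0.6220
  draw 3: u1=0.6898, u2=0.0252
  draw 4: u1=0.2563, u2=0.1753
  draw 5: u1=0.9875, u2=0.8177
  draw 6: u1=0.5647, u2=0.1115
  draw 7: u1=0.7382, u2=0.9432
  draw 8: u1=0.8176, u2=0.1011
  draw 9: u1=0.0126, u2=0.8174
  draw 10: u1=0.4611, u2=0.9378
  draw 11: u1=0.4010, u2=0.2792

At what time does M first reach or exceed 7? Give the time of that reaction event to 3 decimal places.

Threshold first reached at t = 0.094

t=0.000: D=3 M=3 Z=8 Y=2
Draw 1: a1=3.272, a2=0.456, a3=0.297, a4=3.474, a5=1.038, a0=8.537; τ=−ln(0.9523)/8.537=0.006 → t=0.006; u2·a0=0.2422·8.537=2.068 ≤ a1=3.272 → R1 fires; D=3 M=5 Z=7 Y=2
Draw 2: a1=2.863, a2=0.456, a3=0.297, a4=5.790, a5=1.730, a0=11.136; τ=−ln(0.5671)/11.136=0.051 → t=0.057; u2·a0=0.6220·11.136=6.927; a1+…+a3=3.616 < 6.927 ≤ a1+…+a4=9.406 → R4 fires; D=2 M=6 Z=7 Y=2
Draw 3: a1=2.863, a2=0.304, a3=0.198, a4=4.632, a5=2.076, a0=10.073; τ=−ln(0.6898)/10.073=0.037 → t=0.094; u2·a0=0.0252·10.073=0.254 ≤ a1=2.863 → R1 fires; D=2 M=8 Z=6 Y=2
Draw 4: a1=2.454, a2=0.304, a3=0.198, a4=6.176, a5=2.768, a0=11.900; τ=−ln(0.2563)/11.900=0.114 → t=0.208; u2·a0=0.1753·11.900=2.086 ≤ a1=2.454 → R1 fires; D=2 M=10 Z=5 Y=2
Draw 5: a1=2.045, a2=0.304, a3=0.198, a4=7.720, a5=3.460, a0=13.727; τ=−ln(0.9875)/13.727=0.001 → t=0.209; u2·a0=0.8177·13.727=11.225; a1+…+a4=10.267 < 11.225 ≤ a1+…+a5=13.727 → R5 fires; D=2 M=9 Z=7 Y=1
Draw 6: a1=2.863, a2=0.152, a3=0.198, a4=6.948, a5=1.557, a0=11.718; τ=−ln(0.5647)/11.718=0.049 → t=0.258; u2·a0=0.1115·11.718=1.307 ≤ a1=2.863 → R1 fires; D=2 M=11 Z=6 Y=1
Draw 7: a1=2.454, a2=0.152, a3=0.198, a4=8.492, a5=1.903, a0=13.199; τ=−ln(0.7382)/13.199=0.023 → t=0.281; u2·a0=0.9432·13.199=12.449; a1+…+a4=11.296 < 12.449 ≤ a1+…+a5=13.199 → R5 fires; D=2 M=10 Z=8 Y=0
Draw 8: a1=3.272, a2=0.000, a3=0.198, a4=7.720, a5=0.000, a0=11.190; τ=−ln(0.8176)/11.190=0.018 → t=0.299; u2·a0=0.1011·11.190=1.131 ≤ a1=3.272 → R1 fires; D=2 M=12 Z=7 Y=0
Draw 9: a1=2.863, a2=0.000, a3=0.198, a4=9.264, a5=0.000, a0=12.325; τ=−ln(0.0126)/12.325=0.355 → t=0.654; u2·a0=0.8174·12.325=10.074; a1+…+a3=3.061 < 10.074 ≤ a1+…+a4=12.325 → R4 fires; D=1 M=13 Z=7 Y=0
Draw 10: a1=2.863, a2=0.000, a3=0.099, a4=5.018, a5=0.000, a0=7.980; τ=−ln(0.4611)/7.980=0.097 → t=0.751; u2·a0=0.9378·7.980=7.484; a1+…+a3=2.962 < 7.484 ≤ a1+…+a4=7.980 → R4 fires; D=0 M=14 Z=7 Y=0
Draw 11: a1=2.863, a2=0.000, a3=0.000, a4=0.000, a5=0.000, a0=2.863; τ=−ln(0.4010)/2.863=0.319 → t=1.070 > T=0.9: stop.
M first becomes ≥ 7 when it reaches 8 at the event at t=0.094.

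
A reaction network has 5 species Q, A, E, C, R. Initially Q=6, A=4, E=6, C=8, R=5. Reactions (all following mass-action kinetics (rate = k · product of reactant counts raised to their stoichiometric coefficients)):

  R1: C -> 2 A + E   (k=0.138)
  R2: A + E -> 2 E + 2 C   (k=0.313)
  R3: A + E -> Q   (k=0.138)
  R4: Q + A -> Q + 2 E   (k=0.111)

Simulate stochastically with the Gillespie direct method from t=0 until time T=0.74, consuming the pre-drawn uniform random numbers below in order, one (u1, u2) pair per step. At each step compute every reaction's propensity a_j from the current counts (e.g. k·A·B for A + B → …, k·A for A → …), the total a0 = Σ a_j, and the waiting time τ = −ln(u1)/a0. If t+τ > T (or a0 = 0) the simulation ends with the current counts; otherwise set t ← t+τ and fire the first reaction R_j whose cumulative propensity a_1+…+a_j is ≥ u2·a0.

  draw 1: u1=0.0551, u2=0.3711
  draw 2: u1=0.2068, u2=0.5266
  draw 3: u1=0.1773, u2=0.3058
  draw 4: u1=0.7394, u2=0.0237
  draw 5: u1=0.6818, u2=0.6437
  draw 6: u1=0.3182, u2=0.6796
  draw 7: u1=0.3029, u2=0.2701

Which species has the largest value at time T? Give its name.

t=0.000: Q=6 A=4 E=6 C=8 R=5
Draw 1: a1=1.104, a2=7.512, a3=3.312, a4=2.664, a0=14.592; τ=−ln(0.0551)/14.592=0.199 → t=0.199; u2·a0=0.3711·14.592=5.415; a1=1.104 < 5.415 ≤ a1+a2=8.616 → R2 fires; Q=6 A=3 E=7 C=10 R=5
Draw 2: a1=1.380, a2=6.573, a3=2.898, a4=1.998, a0=12.849; τ=−ln(0.2068)/12.849=0.123 → t=0.321; u2·a0=0.5266·12.849=6.766; a1=1.380 < 6.766 ≤ a1+a2=7.953 → R2 fires; Q=6 A=2 E=8 C=12 R=5
Draw 3: a1=1.656, a2=5.008, a3=2.208, a4=1.332, a0=10.204; τ=−ln(0.1773)/10.204=0.170 → t=0.491; u2·a0=0.3058·10.204=3.120; a1=1.656 < 3.120 ≤ a1+a2=6.664 → R2 fires; Q=6 A=1 E=9 C=14 R=5
Draw 4: a1=1.932, a2=2.817, a3=1.242, a4=0.666, a0=6.657; τ=−ln(0.7394)/6.657=0.045 → t=0.536; u2·a0=0.0237·6.657=0.158 ≤ a1=1.932 → R1 fires; Q=6 A=3 E=10 C=13 R=5
Draw 5: a1=1.794, a2=9.390, a3=4.140, a4=1.998, a0=17.322; τ=−ln(0.6818)/17.322=0.022 → t=0.558; u2·a0=0.6437·17.322=11.150; a1=1.794 < 11.150 ≤ a1+a2=11.184 → R2 fires; Q=6 A=2 E=11 C=15 R=5
Draw 6: a1=2.070, a2=6.886, a3=3.036, a4=1.332, a0=13.324; τ=−ln(0.3182)/13.324=0.086 → t=0.644; u2·a0=0.6796·13.324=9.055; a1+a2=8.956 < 9.055 ≤ a1+…+a3=11.992 → R3 fires; Q=7 A=1 E=10 C=15 R=5
Draw 7: a1=2.070, a2=3.130, a3=1.380, a4=0.777, a0=7.357; τ=−ln(0.3029)/7.357=0.162 → t=0.807 > T=0.74: stop.
At T=0.74: Q=7 A=1 E=10 C=15 R=5; the largest is C.

Dominant species at T: C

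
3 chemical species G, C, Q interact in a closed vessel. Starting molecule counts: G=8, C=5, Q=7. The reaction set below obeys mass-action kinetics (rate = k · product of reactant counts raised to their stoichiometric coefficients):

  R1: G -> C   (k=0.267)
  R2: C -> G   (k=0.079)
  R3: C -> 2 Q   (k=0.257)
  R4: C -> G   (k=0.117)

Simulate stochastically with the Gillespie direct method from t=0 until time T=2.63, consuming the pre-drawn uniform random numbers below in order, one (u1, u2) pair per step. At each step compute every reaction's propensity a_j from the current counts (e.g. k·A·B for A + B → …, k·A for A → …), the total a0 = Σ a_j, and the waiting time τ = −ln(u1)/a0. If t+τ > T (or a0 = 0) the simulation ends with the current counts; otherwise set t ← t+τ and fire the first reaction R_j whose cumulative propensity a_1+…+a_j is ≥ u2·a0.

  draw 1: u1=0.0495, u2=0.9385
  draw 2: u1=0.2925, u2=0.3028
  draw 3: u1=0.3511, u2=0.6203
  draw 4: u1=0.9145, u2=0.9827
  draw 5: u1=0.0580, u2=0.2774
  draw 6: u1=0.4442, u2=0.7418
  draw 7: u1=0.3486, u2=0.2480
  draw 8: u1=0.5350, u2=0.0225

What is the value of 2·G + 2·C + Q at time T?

Value at T = 33

Check how each reaction changes W = 2·G + 2·C + Q (weight of products minus weight of reactants):
R1: G -> C: (2·1) − (2·1) = 2 − 2 = 0
R2: C -> G: (2·1) − (2·1) = 2 − 2 = 0
R3: C -> 2 Q: (1·2) − (2·1) = 2 − 2 = 0
R4: C -> G: (2·1) − (2·1) = 2 − 2 = 0
Every reaction leaves W unchanged, so W is conserved and no simulation is needed: W(T) = W(0) = 2·8 + 2·5 + 7 = 33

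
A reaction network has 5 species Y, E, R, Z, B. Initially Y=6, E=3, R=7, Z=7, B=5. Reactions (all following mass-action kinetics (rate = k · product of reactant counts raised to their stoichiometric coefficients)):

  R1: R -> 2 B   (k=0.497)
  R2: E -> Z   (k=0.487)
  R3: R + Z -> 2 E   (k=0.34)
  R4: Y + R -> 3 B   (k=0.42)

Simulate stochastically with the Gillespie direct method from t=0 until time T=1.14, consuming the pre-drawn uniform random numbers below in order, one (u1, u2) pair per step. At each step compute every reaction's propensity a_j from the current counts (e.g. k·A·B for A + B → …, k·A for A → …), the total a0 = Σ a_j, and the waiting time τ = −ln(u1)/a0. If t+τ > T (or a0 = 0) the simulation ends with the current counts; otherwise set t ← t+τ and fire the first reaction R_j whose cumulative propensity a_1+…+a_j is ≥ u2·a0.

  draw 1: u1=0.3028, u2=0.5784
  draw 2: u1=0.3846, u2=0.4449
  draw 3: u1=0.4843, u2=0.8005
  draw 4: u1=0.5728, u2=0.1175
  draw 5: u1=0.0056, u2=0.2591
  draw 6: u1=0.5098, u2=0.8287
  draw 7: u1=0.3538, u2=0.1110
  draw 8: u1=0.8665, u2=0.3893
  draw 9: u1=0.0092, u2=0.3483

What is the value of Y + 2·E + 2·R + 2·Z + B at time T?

Check how each reaction changes W = Y + 2·E + 2·R + 2·Z + B (weight of products minus weight of reactants):
R1: R -> 2 B: (1·2) − (2·1) = 2 − 2 = 0
R2: E -> Z: (2·1) − (2·1) = 2 − 2 = 0
R3: R + Z -> 2 E: (2·2) − (2·1 + 2·1) = 4 − 4 = 0
R4: Y + R -> 3 B: (1·3) − (1·1 + 2·1) = 3 − 3 = 0
Every reaction leaves W unchanged, so W is conserved and no simulation is needed: W(T) = W(0) = 6 + 2·3 + 2·7 + 2·7 + 5 = 45

Value at T = 45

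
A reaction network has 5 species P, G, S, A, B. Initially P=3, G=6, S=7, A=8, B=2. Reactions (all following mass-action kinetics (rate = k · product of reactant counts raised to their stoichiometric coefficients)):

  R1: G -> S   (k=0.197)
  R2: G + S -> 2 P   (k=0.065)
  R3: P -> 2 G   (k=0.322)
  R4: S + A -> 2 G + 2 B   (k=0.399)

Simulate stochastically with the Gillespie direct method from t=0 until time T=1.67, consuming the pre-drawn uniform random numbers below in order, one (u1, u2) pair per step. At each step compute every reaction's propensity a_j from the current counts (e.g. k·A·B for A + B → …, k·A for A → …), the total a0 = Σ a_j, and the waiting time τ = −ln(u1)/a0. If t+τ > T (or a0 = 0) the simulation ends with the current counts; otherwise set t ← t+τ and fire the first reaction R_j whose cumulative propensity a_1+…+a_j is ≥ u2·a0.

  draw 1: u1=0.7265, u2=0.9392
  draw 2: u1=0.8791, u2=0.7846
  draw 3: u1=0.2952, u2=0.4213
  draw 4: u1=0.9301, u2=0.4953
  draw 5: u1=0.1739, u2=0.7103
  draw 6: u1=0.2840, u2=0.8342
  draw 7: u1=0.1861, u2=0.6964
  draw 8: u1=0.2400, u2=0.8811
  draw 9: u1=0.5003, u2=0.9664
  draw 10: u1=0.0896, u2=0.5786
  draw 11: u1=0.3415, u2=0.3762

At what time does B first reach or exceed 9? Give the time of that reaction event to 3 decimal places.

t=0.000: P=3 G=6 S=7 A=8 B=2
Draw 1: a1=1.182, a2=2.730, a3=0.966, a4=22.344, a0=27.222; τ=−ln(0.7265)/27.222=0.012 → t=0.012; u2·a0=0.9392·27.222=25.567; a1+…+a3=4.878 < 25.567 ≤ a1+…+a4=27.222 → R4 fires; P=3 G=8 S=6 A=7 B=4
Draw 2: a1=1.576, a2=3.120, a3=0.966, a4=16.758, a0=22.420; τ=−ln(0.8791)/22.420=0.006 → t=0.017; u2·a0=0.7846·22.420=17.591; a1+…+a3=5.662 < 17.591 ≤ a1+…+a4=22.420 → R4 fires; P=3 G=10 S=5 A=6 B=6
Draw 3: a1=1.970, a2=3.250, a3=0.966, a4=11.970, a0=18.156; τ=−ln(0.2952)/18.156=0.067 → t=0.085; u2·a0=0.4213·18.156=7.649; a1+…+a3=6.186 < 7.649 ≤ a1+…+a4=18.156 → R4 fires; P=3 G=12 S=4 A=5 B=8
Draw 4: a1=2.364, a2=3.120, a3=0.966, a4=7.980, a0=14.430; τ=−ln(0.9301)/14.430=0.005 → t=0.090; u2·a0=0.4953·14.430=7.147; a1+…+a3=6.450 < 7.147 ≤ a1+…+a4=14.430 → R4 fires; P=3 G=14 S=3 A=4 B=10
Draw 5: a1=2.758, a2=2.730, a3=0.966, a4=4.788, a0=11.242; τ=−ln(0.1739)/11.242=0.156 → t=0.245; u2·a0=0.7103·11.242=7.985; a1+…+a3=6.454 < 7.985 ≤ a1+…+a4=11.242 → R4 fires; P=3 G=16 S=2 A=3 B=12
Draw 6: a1=3.152, a2=2.080, a3=0.966, a4=2.394, a0=8.592; τ=−ln(0.2840)/8.592=0.147 → t=0.392; u2·a0=0.8342·8.592=7.167; a1+…+a3=6.198 < 7.167 ≤ a1+…+a4=8.592 → R4 fires; P=3 G=18 S=1 A=2 B=14
Draw 7: a1=3.546, a2=1.170, a3=0.966, a4=0.798, a0=6.480; τ=−ln(0.1861)/6.480=0.259 → t=0.651; u2·a0=0.6964·6.480=4.513; a1=3.546 < 4.513 ≤ a1+a2=4.716 → R2 fires; P=5 G=17 S=0 A=2 B=14
Draw 8: a1=3.349, a2=0.000, a3=1.610, a4=0.000, a0=4.959; τ=−ln(0.2400)/4.959=0.288 → t=0.939; u2·a0=0.8811·4.959=4.369; a1+a2=3.349 < 4.369 ≤ a1+…+a3=4.959 → R3 fires; P=4 G=19 S=0 A=2 B=14
Draw 9: a1=3.743, a2=0.000, a3=1.288, a4=0.000, a0=5.031; τ=−ln(0.5003)/5.031=0.138 → t=1.077; u2·a0=0.9664·5.031=4.862; a1+a2=3.743 < 4.862 ≤ a1+…+a3=5.031 → R3 fires; P=3 G=21 S=0 A=2 B=14
Draw 10: a1=4.137, a2=0.000, a3=0.966, a4=0.000, a0=5.103; τ=−ln(0.0896)/5.103=0.473 → t=1.549; u2·a0=0.5786·5.103=2.953 ≤ a1=4.137 → R1 fires; P=3 G=20 S=1 A=2 B=14
Draw 11: a1=3.940, a2=1.300, a3=0.966, a4=0.798, a0=7.004; τ=−ln(0.3415)/7.004=0.153 → t=1.703 > T=1.67: stop.
B first becomes ≥ 9 when it reaches 10 at the event at t=0.090.

Threshold first reached at t = 0.090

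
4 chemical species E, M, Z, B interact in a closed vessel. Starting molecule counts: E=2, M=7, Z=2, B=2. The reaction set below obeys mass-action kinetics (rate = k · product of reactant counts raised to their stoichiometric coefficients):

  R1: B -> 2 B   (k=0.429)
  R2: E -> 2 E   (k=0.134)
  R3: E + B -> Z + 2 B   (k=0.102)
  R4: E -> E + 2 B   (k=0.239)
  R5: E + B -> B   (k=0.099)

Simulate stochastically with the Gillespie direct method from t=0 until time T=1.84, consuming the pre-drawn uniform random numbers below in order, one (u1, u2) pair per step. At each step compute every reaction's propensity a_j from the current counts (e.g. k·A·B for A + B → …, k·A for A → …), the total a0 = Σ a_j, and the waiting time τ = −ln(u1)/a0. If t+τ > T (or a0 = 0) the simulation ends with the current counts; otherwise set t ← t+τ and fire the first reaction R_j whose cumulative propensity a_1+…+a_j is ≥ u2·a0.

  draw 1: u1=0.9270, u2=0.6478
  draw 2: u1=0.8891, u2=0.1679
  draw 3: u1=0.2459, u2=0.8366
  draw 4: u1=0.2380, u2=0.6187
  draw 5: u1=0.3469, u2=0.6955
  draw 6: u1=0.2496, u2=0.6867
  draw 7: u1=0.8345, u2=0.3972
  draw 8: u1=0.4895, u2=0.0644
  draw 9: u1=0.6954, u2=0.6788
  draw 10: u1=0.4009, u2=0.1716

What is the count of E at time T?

E at T = 0

t=0.000: E=2 M=7 Z=2 B=2
Draw 1: a1=0.858, a2=0.268, a3=0.408, a4=0.478, a5=0.396, a0=2.408; τ=−ln(0.9270)/2.408=0.031 → t=0.031; u2·a0=0.6478·2.408=1.560; a1+…+a3=1.534 < 1.560 ≤ a1+…+a4=2.012 → R4 fires; E=2 M=7 Z=2 B=4
Draw 2: a1=1.716, a2=0.268, a3=0.816, a4=0.478, a5=0.792, a0=4.070; τ=−ln(0.8891)/4.070=0.029 → t=0.060; u2·a0=0.1679·4.070=0.683 ≤ a1=1.716 → R1 fires; E=2 M=7 Z=2 B=5
Draw 3: a1=2.145, a2=0.268, a3=1.020, a4=0.478, a5=0.990, a0=4.901; τ=−ln(0.2459)/4.901=0.286 → t=0.347; u2·a0=0.8366·4.901=4.100; a1+…+a4=3.911 < 4.100 ≤ a1+…+a5=4.901 → R5 fires; E=1 M=7 Z=2 B=5
Draw 4: a1=2.145, a2=0.134, a3=0.510, a4=0.239, a5=0.495, a0=3.523; τ=−ln(0.2380)/3.523=0.407 → t=0.754; u2·a0=0.6187·3.523=2.180; a1=2.145 < 2.180 ≤ a1+a2=2.279 → R2 fires; E=2 M=7 Z=2 B=5
Draw 5: a1=2.145, a2=0.268, a3=1.020, a4=0.478, a5=0.990, a0=4.901; τ=−ln(0.3469)/4.901=0.216 → t=0.970; u2·a0=0.6955·4.901=3.409; a1+a2=2.413 < 3.409 ≤ a1+…+a3=3.433 → R3 fires; E=1 M=7 Z=3 B=6
Draw 6: a1=2.574, a2=0.134, a3=0.612, a4=0.239, a5=0.594, a0=4.153; τ=−ln(0.2496)/4.153=0.334 → t=1.304; u2·a0=0.6867·4.153=2.852; a1+a2=2.708 < 2.852 ≤ a1+…+a3=3.320 → R3 fires; E=0 M=7 Z=4 B=7
Draw 7: a1=3.003, a2=0.000, a3=0.000, a4=0.000, a5=0.000, a0=3.003; τ=−ln(0.8345)/3.003=0.060 → t=1.365; u2·a0=0.3972·3.003=1.193 ≤ a1=3.003 → R1 fires; E=0 M=7 Z=4 B=8
Draw 8: a1=3.432, a2=0.000, a3=0.000, a4=0.000, a5=0.000, a0=3.432; τ=−ln(0.4895)/3.432=0.208 → t=1.573; u2·a0=0.0644·3.432=0.221 ≤ a1=3.432 → R1 fires; E=0 M=7 Z=4 B=9
Draw 9: a1=3.861, a2=0.000, a3=0.000, a4=0.000, a5=0.000, a0=3.861; τ=−ln(0.6954)/3.861=0.094 → t=1.667; u2·a0=0.6788·3.861=2.621 ≤ a1=3.861 → R1 fires; E=0 M=7 Z=4 B=10
Draw 10: a1=4.290, a2=0.000, a3=0.000, a4=0.000, a5=0.000, a0=4.290; τ=−ln(0.4009)/4.290=0.213 → t=1.880 > T=1.84: stop.
Read off E at T=1.84: 0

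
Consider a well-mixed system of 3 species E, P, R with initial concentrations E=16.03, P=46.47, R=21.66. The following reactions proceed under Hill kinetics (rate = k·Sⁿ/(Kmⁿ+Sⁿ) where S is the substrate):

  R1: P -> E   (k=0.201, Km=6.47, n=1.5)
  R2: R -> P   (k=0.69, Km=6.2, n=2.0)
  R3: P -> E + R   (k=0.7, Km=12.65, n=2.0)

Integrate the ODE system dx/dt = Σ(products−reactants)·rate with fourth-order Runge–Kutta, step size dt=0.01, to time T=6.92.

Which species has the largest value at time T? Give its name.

RK4 with dt=0.01: 692 steps to T=6.92. Trajectory (selected grid times):
t=0.00: E=16.03 P=46.47 R=21.66
t=0.77: E=16.68 P=46.31 R=21.67
t=1.54: E=17.33 P=46.15 R=21.68
t=2.31: E=17.98 P=46.00 R=21.69
t=3.08: E=18.62 P=45.84 R=21.70
t=3.84: E=19.26 P=45.69 R=21.71
t=4.61: E=19.91 P=45.53 R=21.72
t=5.38: E=20.56 P=45.37 R=21.73
t=6.15: E=21.20 P=45.22 R=21.74
t=6.92: E=21.85 P=45.06 R=21.75
At T=6.92: E=21.85 P=45.06 R=21.75; the largest is P.

Dominant species at T: P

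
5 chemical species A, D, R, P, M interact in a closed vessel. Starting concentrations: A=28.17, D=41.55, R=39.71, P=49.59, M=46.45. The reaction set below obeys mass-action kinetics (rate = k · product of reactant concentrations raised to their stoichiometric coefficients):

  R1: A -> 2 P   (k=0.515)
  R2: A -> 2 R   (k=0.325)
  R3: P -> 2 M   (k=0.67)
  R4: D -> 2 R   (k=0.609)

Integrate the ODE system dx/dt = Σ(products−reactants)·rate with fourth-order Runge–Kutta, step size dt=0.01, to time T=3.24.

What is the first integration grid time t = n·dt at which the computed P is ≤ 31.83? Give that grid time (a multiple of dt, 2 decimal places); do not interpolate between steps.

RK4 with dt=0.01: 324 steps to T=3.24. Trajectory (selected grid times):
t=0.00: A=28.17 D=41.55 R=39.71 P=49.59 M=46.45
t=0.36: A=20.82 D=33.37 R=61.76 P=46.92 M=69.81
t=0.72: A=15.39 D=26.80 R=79.10 P=42.75 M=91.48
t=1.08: A=11.37 D=21.52 R=92.76 P=37.94 M=110.96
t=1.44: A=8.40 D=17.29 R=103.53 P=33.02 M=128.07
t=1.52: A=7.86 D=16.46 R=105.60 P=31.95 M=131.55
t=1.53: A=7.79 D=16.36 R=105.85 P=31.81 M=131.98
t=1.80: A=6.21 D=13.88 R=112.04 P=28.32 M=142.85
t=2.16: A=4.59 D=11.15 R=118.76 P=24.00 M=155.45
t=2.52: A=3.39 D=8.96 R=124.07 P=20.16 M=166.08
t=2.88: A=2.51 D=7.19 R=128.28 P=16.80 M=174.98
t=3.24: A=1.85 D=5.78 R=131.62 P=13.90 M=182.36
P(1.52)=31.948 > 31.83 but P(1.53)=31.815 ≤ 31.83, so the first grid time is t=1.53.

Threshold first reached at t = 1.53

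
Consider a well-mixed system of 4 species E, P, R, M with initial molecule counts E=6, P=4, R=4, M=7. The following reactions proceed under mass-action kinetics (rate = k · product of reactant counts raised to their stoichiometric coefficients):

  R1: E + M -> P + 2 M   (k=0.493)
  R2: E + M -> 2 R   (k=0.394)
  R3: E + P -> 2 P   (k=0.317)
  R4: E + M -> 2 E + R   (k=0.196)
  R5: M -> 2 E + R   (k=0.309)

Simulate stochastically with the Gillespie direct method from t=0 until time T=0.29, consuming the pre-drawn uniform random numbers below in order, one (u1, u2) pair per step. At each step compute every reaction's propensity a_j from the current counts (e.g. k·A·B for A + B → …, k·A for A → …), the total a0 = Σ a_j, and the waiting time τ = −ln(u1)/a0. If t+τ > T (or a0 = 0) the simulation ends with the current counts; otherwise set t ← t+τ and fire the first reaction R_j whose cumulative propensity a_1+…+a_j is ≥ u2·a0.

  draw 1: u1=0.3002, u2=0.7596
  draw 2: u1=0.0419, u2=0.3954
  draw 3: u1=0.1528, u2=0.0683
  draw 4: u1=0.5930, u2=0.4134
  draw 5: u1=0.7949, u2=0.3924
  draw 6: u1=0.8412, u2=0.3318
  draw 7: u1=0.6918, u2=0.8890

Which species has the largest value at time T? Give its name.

Dominant species at T: R

t=0.000: E=6 P=4 R=4 M=7
Draw 1: a1=20.706, a2=16.548, a3=7.608, a4=8.232, a5=2.163, a0=55.257; τ=−ln(0.3002)/55.257=0.022 → t=0.022; u2·a0=0.7596·55.257=41.973; a1+a2=37.254 < 41.973 ≤ a1+…+a3=44.862 → R3 fires; E=5 P=5 R=4 M=7
Draw 2: a1=17.255, a2=13.790, a3=7.925, a4=6.860, a5=2.163, a0=47.993; τ=−ln(0.0419)/47.993=0.066 → t=0.088; u2·a0=0.3954·47.993=18.976; a1=17.255 < 18.976 ≤ a1+a2=31.045 → R2 fires; E=4 P=5 R=6 M=6
Draw 3: a1=11.832, a2=9.456, a3=6.340, a4=4.704, a5=1.854, a0=34.186; τ=−ln(0.1528)/34.186=0.055 → t=0.143; u2·a0=0.0683·34.186=2.335 ≤ a1=11.832 → R1 fires; E=3 P=6 R=6 M=7
Draw 4: a1=10.353, a2=8.274, a3=5.706, a4=4.116, a5=2.163, a0=30.612; τ=−ln(0.5930)/30.612=0.017 → t=0.160; u2·a0=0.4134·30.612=12.655; a1=10.353 < 12.655 ≤ a1+a2=18.627 → R2 fires; E=2 P=6 R=8 M=6
Draw 5: a1=5.916, a2=4.728, a3=3.804, a4=2.352, a5=1.854, a0=18.654; τ=−ln(0.7949)/18.654=0.012 → t=0.172; u2·a0=0.3924·18.654=7.320; a1=5.916 < 7.320 ≤ a1+a2=10.644 → R2 fires; E=1 P=6 R=10 M=5
Draw 6: a1=2.465, a2=1.970, a3=1.902, a4=0.980, a5=1.545, a0=8.862; τ=−ln(0.8412)/8.862=0.020 → t=0.192; u2·a0=0.3318·8.862=2.940; a1=2.465 < 2.940 ≤ a1+a2=4.435 → R2 fires; E=0 P=6 R=12 M=4
Draw 7: a1=0.000, a2=0.000, a3=0.000, a4=0.000, a5=1.236, a0=1.236; τ=−ln(0.6918)/1.236=0.298 → t=0.490 > T=0.29: stop.
At T=0.29: E=0 P=6 R=12 M=4; the largest is R.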